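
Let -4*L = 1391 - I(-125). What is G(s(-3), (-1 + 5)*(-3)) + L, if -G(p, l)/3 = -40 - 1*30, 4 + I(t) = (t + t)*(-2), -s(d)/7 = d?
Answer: -55/4 ≈ -13.750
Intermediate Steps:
s(d) = -7*d
I(t) = -4 - 4*t (I(t) = -4 + (t + t)*(-2) = -4 + (2*t)*(-2) = -4 - 4*t)
G(p, l) = 210 (G(p, l) = -3*(-40 - 1*30) = -3*(-40 - 30) = -3*(-70) = 210)
L = -895/4 (L = -(1391 - (-4 - 4*(-125)))/4 = -(1391 - (-4 + 500))/4 = -(1391 - 1*496)/4 = -(1391 - 496)/4 = -1/4*895 = -895/4 ≈ -223.75)
G(s(-3), (-1 + 5)*(-3)) + L = 210 - 895/4 = -55/4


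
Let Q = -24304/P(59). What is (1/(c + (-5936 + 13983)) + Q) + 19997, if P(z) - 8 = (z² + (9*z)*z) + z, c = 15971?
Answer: 16750418994047/837675786 ≈ 19996.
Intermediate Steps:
P(z) = 8 + z + 10*z² (P(z) = 8 + ((z² + (9*z)*z) + z) = 8 + ((z² + 9*z²) + z) = 8 + (10*z² + z) = 8 + (z + 10*z²) = 8 + z + 10*z²)
Q = -24304/34877 (Q = -24304/(8 + 59 + 10*59²) = -24304/(8 + 59 + 10*3481) = -24304/(8 + 59 + 34810) = -24304/34877 ≈ -0.69685)
(1/(c + (-5936 + 13983)) + Q) + 19997 = (1/(15971 + (-5936 + 13983)) - 24304/34877) + 19997 = (1/(15971 + 8047) - 24304/34877) + 19997 = (1/24018 - 24304/34877) + 19997 = -583698595/837675786 + 19997 = 16750418994047/837675786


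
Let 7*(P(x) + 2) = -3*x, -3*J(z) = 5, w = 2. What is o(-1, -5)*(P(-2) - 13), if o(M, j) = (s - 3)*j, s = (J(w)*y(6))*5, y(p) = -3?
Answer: 10890/7 ≈ 1555.7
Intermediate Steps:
J(z) = -5/3 (J(z) = -⅓*5 = -5/3)
s = 25 (s = -5/3*(-3)*5 = 5*5 = 25)
P(x) = -2 - 3*x/7 (P(x) = -2 + (-3*x)/7 = -2 - 3*x/7)
o(M, j) = 22*j (o(M, j) = (25 - 3)*j = 22*j)
o(-1, -5)*(P(-2) - 13) = (22*(-5))*((-2 - 3/7*(-2)) - 13) = -110*((-2 + 6/7) - 13) = -110*(-8/7 - 13) = -110*(-99/7) = 10890/7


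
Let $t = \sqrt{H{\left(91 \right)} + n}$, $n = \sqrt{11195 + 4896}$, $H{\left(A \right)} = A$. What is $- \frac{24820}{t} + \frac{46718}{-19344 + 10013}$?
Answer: $- \frac{6674}{1333} - \frac{24820}{\sqrt{91 + \sqrt{16091}}} \approx -1686.6$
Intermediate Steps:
$n = \sqrt{16091} \approx 126.85$
$t = \sqrt{91 + \sqrt{16091}} \approx 14.76$
$- \frac{24820}{t} + \frac{46718}{-19344 + 10013} = - \frac{24820}{\sqrt{91 + \sqrt{16091}}} + \frac{46718}{-19344 + 10013} = - \frac{24820}{\sqrt{91 + \sqrt{16091}}} + \frac{46718}{-9331} = - \frac{24820}{\sqrt{91 + \sqrt{16091}}} + 46718 \left(- \frac{1}{9331}\right) = - \frac{24820}{\sqrt{91 + \sqrt{16091}}} - \frac{6674}{1333} = - \frac{6674}{1333} - \frac{24820}{\sqrt{91 + \sqrt{16091}}}$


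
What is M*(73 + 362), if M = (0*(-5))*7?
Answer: 0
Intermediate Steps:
M = 0 (M = 0*7 = 0)
M*(73 + 362) = 0*(73 + 362) = 0*435 = 0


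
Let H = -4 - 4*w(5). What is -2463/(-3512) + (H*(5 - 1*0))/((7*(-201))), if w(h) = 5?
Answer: 1295627/1647128 ≈ 0.78660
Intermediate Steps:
H = -24 (H = -4 - 4*5 = -4 - 20 = -24)
-2463/(-3512) + (H*(5 - 1*0))/((7*(-201))) = -2463/(-3512) + (-24*(5 - 1*0))/((7*(-201))) = -2463*(-1/3512) - 24*(5 + 0)/(-1407) = 2463/3512 - 24*5*(-1/1407) = 2463/3512 - 120*(-1/1407) = 2463/3512 + 40/469 = 1295627/1647128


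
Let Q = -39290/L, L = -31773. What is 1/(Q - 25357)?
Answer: -31773/805628671 ≈ -3.9439e-5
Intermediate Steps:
Q = 39290/31773 (Q = -39290/(-31773) = -39290*(-1/31773) = 39290/31773 ≈ 1.2366)
1/(Q - 25357) = 1/(39290/31773 - 25357) = 1/(-805628671/31773) = -31773/805628671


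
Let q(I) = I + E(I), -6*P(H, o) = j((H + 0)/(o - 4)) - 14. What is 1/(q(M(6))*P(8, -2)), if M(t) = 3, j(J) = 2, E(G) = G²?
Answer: 1/24 ≈ 0.041667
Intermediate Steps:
P(H, o) = 2 (P(H, o) = -(2 - 14)/6 = -⅙*(-12) = 2)
q(I) = I + I²
1/(q(M(6))*P(8, -2)) = 1/((3*(1 + 3))*2) = 1/((3*4)*2) = 1/(12*2) = 1/24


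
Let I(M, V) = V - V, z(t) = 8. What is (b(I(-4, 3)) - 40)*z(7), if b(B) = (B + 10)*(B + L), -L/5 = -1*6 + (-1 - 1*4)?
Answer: 4080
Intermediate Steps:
L = 55 (L = -5*(-1*6 + (-1 - 1*4)) = -5*(-6 + (-1 - 4)) = -5*(-6 - 5) = -5*(-11) = 55)
I(M, V) = 0
b(B) = (10 + B)*(55 + B) (b(B) = (B + 10)*(B + 55) = (10 + B)*(55 + B))
(b(I(-4, 3)) - 40)*z(7) = ((550 + 0² + 65*0) - 40)*8 = ((550 + 0 + 0) - 40)*8 = (550 - 40)*8 = 510*8 = 4080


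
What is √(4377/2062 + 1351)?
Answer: 11*√47547658/2062 ≈ 36.785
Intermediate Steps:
√(4377/2062 + 1351) = √(2790139/2062) = 11*√47547658/2062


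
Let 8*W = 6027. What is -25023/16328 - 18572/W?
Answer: -2576762549/98408856 ≈ -26.184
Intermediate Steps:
W = 6027/8 (W = (⅛)*6027 = 6027/8 ≈ 753.38)
-25023/16328 - 18572/W = -25023/16328 - 18572/6027/8 = -25023*1/16328 - 18572*8/6027 = -25023/16328 - 148576/6027 = -2576762549/98408856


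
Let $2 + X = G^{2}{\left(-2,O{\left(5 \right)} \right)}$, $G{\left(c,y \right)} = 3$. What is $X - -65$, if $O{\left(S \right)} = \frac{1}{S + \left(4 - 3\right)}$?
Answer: $72$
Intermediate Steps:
$O{\left(S \right)} = \frac{1}{1 + S}$ ($O{\left(S \right)} = \frac{1}{S + 1} = \frac{1}{1 + S}$)
$X = 7$ ($X = -2 + 3^{2} = -2 + 9 = 7$)
$X - -65 = 7 - -65 = 7 + 65 = 72$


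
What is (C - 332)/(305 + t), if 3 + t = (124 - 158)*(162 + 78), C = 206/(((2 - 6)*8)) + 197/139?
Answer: 749533/17476192 ≈ 0.042889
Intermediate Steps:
C = -11165/2224 (C = 206/((-4*8)) + 197*(1/139) = 206/(-32) + 197/139 = 206*(-1/32) + 197/139 = -103/16 + 197/139 = -11165/2224 ≈ -5.0202)
t = -8163 (t = -3 + (124 - 158)*(162 + 78) = -3 - 34*240 = -3 - 8160 = -8163)
(C - 332)/(305 + t) = (-11165/2224 - 332)/(305 - 8163) = -749533/2224/(-7858) = -749533/2224*(-1/7858) = 749533/17476192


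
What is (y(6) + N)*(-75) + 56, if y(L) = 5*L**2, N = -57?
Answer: -9169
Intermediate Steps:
(y(6) + N)*(-75) + 56 = (5*6**2 - 57)*(-75) + 56 = (5*36 - 57)*(-75) + 56 = (180 - 57)*(-75) + 56 = 123*(-75) + 56 = -9225 + 56 = -9169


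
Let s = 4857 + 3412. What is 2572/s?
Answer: 2572/8269 ≈ 0.31104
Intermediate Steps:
s = 8269
2572/s = 2572/8269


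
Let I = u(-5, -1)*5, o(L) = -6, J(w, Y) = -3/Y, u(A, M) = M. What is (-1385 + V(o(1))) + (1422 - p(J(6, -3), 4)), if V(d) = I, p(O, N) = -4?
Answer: 36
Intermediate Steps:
I = -5 (I = -1*5 = -5)
V(d) = -5
(-1385 + V(o(1))) + (1422 - p(J(6, -3), 4)) = (-1385 - 5) + (1422 - 1*(-4)) = -1390 + (1422 + 4) = -1390 + 1426 = 36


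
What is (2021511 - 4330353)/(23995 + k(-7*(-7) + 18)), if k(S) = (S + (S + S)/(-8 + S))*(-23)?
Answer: -7567871/73428 ≈ -103.07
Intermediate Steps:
k(S) = -23*S - 46*S/(-8 + S) (k(S) = (S + (2*S)/(-8 + S))*(-23) = (S + 2*S/(-8 + S))*(-23) = -23*S - 46*S/(-8 + S))
(2021511 - 4330353)/(23995 + k(-7*(-7) + 18)) = (2021511 - 4330353)/(23995 + 23*(-7*(-7) + 18)*(6 - (-7*(-7) + 18))/(-8 + (-7*(-7) + 18))) = -2308842/(23995 + 23*(49 + 18)*(6 - (49 + 18))/(-8 + (49 + 18))) = -2308842/(23995 + 23*67*(6 - 1*67)/(-8 + 67)) = -2308842/(23995 + 23*67*(6 - 67)/59) = -2308842/(23995 + 23*67*(1/59)*(-61)) = -2308842/(23995 - 94001/59) = -2308842/1321704/59 = -2308842*59/1321704 = -7567871/73428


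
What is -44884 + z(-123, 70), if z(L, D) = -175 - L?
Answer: -44936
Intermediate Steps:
-44884 + z(-123, 70) = -44884 + (-175 - 1*(-123)) = -44884 + (-175 + 123) = -44884 - 52 = -44936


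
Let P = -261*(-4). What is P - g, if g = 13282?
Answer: -12238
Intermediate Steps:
P = 1044
P - g = 1044 - 1*13282 = 1044 - 13282 = -12238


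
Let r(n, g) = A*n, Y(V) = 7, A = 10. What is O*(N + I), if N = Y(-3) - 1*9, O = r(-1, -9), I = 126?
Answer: -1240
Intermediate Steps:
r(n, g) = 10*n
O = -10 (O = 10*(-1) = -10)
N = -2 (N = 7 - 1*9 = 7 - 9 = -2)
O*(N + I) = -10*(-2 + 126) = -10*124 = -1240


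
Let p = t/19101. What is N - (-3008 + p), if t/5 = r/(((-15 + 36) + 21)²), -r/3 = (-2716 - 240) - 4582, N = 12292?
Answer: 85920099355/5615694 ≈ 15300.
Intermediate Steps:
r = 22614 (r = -3*((-2716 - 240) - 4582) = -3*(-2956 - 4582) = -3*(-7538) = 22614)
t = 18845/294 (t = 5*(22614/(((-15 + 36) + 21)²)) = 5*(22614/((21 + 21)²)) = 5*(22614/(42²)) = 5*(22614/1764) = 5*(22614*(1/1764)) = 5*(3769/294) = 18845/294 ≈ 64.099)
p = 18845/5615694 (p = (18845/294)/19101 = (18845/294)*(1/19101) = 18845/5615694 ≈ 0.0033558)
N - (-3008 + p) = 12292 - (-3008 + 18845/5615694) = 12292 - 1*(-16891988707/5615694) = 12292 + 16891988707/5615694 = 85920099355/5615694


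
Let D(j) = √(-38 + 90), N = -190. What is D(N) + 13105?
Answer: 13105 + 2*√13 ≈ 13112.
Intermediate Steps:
D(j) = 2*√13 (D(j) = √52 = 2*√13)
D(N) + 13105 = 2*√13 + 13105 = 13105 + 2*√13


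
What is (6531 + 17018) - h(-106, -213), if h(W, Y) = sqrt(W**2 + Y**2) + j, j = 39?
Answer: 23510 - sqrt(56605) ≈ 23272.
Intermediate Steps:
h(W, Y) = 39 + sqrt(W**2 + Y**2) (h(W, Y) = sqrt(W**2 + Y**2) + 39 = 39 + sqrt(W**2 + Y**2))
(6531 + 17018) - h(-106, -213) = (6531 + 17018) - (39 + sqrt((-106)**2 + (-213)**2)) = 23549 - (39 + sqrt(11236 + 45369)) = 23549 - (39 + sqrt(56605)) = 23549 + (-39 - sqrt(56605)) = 23510 - sqrt(56605)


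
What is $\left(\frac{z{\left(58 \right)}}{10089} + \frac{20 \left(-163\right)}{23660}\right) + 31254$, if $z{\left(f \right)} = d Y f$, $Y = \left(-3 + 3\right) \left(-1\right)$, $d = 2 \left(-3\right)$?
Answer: $\frac{36973319}{1183} \approx 31254.0$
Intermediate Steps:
$d = -6$
$Y = 0$ ($Y = 0 \left(-1\right) = 0$)
$z{\left(f \right)} = 0$ ($z{\left(f \right)} = \left(-6\right) 0 f = 0 f = 0$)
$\left(\frac{z{\left(58 \right)}}{10089} + \frac{20 \left(-163\right)}{23660}\right) + 31254 = \left(\frac{0}{10089} + \frac{20 \left(-163\right)}{23660}\right) + 31254 = \left(0 \cdot \frac{1}{10089} - \frac{163}{1183}\right) + 31254 = \left(0 - \frac{163}{1183}\right) + 31254 = - \frac{163}{1183} + 31254 = \frac{36973319}{1183}$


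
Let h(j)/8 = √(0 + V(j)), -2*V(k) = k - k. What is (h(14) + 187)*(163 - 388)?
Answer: -42075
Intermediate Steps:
V(k) = 0 (V(k) = -(k - k)/2 = -½*0 = 0)
h(j) = 0 (h(j) = 8*√(0 + 0) = 8*√0 = 8*0 = 0)
(h(14) + 187)*(163 - 388) = (0 + 187)*(163 - 388) = 187*(-225) = -42075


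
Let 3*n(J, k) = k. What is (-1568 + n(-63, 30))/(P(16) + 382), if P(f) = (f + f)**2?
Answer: -41/37 ≈ -1.1081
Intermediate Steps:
n(J, k) = k/3
P(f) = 4*f**2 (P(f) = (2*f)**2 = 4*f**2)
(-1568 + n(-63, 30))/(P(16) + 382) = (-1568 + (1/3)*30)/(4*16**2 + 382) = (-1568 + 10)/(4*256 + 382) = -1558/(1024 + 382) = -1558/1406 = -1558*1/1406 = -41/37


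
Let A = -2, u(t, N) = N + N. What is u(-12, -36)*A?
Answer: 144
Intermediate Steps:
u(t, N) = 2*N
u(-12, -36)*A = (2*(-36))*(-2) = -72*(-2) = 144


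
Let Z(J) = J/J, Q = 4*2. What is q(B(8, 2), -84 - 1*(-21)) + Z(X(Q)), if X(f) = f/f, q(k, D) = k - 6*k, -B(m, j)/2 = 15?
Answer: 151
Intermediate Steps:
B(m, j) = -30 (B(m, j) = -2*15 = -30)
Q = 8
q(k, D) = -5*k
X(f) = 1
Z(J) = 1
q(B(8, 2), -84 - 1*(-21)) + Z(X(Q)) = -5*(-30) + 1 = 150 + 1 = 151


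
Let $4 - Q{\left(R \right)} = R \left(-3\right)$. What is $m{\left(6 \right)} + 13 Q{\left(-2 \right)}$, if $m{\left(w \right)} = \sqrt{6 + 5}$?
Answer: $-26 + \sqrt{11} \approx -22.683$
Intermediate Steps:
$m{\left(w \right)} = \sqrt{11}$
$Q{\left(R \right)} = 4 + 3 R$ ($Q{\left(R \right)} = 4 - R \left(-3\right) = 4 - - 3 R = 4 + 3 R$)
$m{\left(6 \right)} + 13 Q{\left(-2 \right)} = \sqrt{11} + 13 \left(4 + 3 \left(-2\right)\right) = \sqrt{11} + 13 \left(4 - 6\right) = \sqrt{11} + 13 \left(-2\right) = \sqrt{11} - 26 = -26 + \sqrt{11}$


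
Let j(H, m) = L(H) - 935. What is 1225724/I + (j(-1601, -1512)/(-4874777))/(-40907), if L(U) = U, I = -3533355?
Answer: -244424699467846316/704595163615359345 ≈ -0.34690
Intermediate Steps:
j(H, m) = -935 + H (j(H, m) = H - 935 = -935 + H)
1225724/I + (j(-1601, -1512)/(-4874777))/(-40907) = 1225724/(-3533355) + ((-935 - 1601)/(-4874777))/(-40907) = 1225724*(-1/3533355) - 2536*(-1/4874777)*(-1/40907) = -1225724/3533355 + (2536/4874777)*(-1/40907) = -1225724/3533355 - 2536/199412502739 = -244424699467846316/704595163615359345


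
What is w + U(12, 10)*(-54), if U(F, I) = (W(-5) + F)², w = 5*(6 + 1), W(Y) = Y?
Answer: -2611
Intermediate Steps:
w = 35 (w = 5*7 = 35)
U(F, I) = (-5 + F)²
w + U(12, 10)*(-54) = 35 + (-5 + 12)²*(-54) = 35 + 7²*(-54) = 35 + 49*(-54) = 35 - 2646 = -2611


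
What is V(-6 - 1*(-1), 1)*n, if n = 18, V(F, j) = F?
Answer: -90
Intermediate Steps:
V(-6 - 1*(-1), 1)*n = (-6 - 1*(-1))*18 = (-6 + 1)*18 = -5*18 = -90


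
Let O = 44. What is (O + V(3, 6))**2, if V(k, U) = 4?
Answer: 2304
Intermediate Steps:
(O + V(3, 6))**2 = (44 + 4)**2 = 48**2 = 2304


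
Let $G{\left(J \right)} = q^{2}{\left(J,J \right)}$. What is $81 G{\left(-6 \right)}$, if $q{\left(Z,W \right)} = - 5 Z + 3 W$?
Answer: $11664$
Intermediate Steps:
$G{\left(J \right)} = 4 J^{2}$ ($G{\left(J \right)} = \left(- 5 J + 3 J\right)^{2} = \left(- 2 J\right)^{2} = 4 J^{2}$)
$81 G{\left(-6 \right)} = 81 \cdot 4 \left(-6\right)^{2} = 81 \cdot 4 \cdot 36 = 81 \cdot 144 = 11664$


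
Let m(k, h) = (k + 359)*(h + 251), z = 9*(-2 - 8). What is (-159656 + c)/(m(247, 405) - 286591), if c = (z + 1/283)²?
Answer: -12138019423/8885474105 ≈ -1.3661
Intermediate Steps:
z = -90 (z = 9*(-10) = -90)
m(k, h) = (251 + h)*(359 + k) (m(k, h) = (359 + k)*(251 + h) = (251 + h)*(359 + k))
c = 648669961/80089 (c = (-90 + 1/283)² = (-25469/283)² = 648669961/80089 ≈ 8099.4)
(-159656 + c)/(m(247, 405) - 286591) = (-159656 + 648669961/80089)/((90109 + 251*247 + 359*405 + 405*247) - 286591) = -12138019423/(80089*((90109 + 61997 + 145395 + 100035) - 286591)) = -12138019423/(80089*(397536 - 286591)) = -12138019423/80089/110945 = -12138019423/80089*1/110945 = -12138019423/8885474105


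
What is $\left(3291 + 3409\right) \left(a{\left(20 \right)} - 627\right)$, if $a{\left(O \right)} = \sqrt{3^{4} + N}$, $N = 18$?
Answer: $-4200900 + 20100 \sqrt{11} \approx -4.1342 \cdot 10^{6}$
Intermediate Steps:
$a{\left(O \right)} = 3 \sqrt{11}$ ($a{\left(O \right)} = \sqrt{3^{4} + 18} = \sqrt{81 + 18} = \sqrt{99} = 3 \sqrt{11}$)
$\left(3291 + 3409\right) \left(a{\left(20 \right)} - 627\right) = \left(3291 + 3409\right) \left(3 \sqrt{11} - 627\right) = 6700 \left(3 \sqrt{11} - 627\right) = 6700 \left(-627 + 3 \sqrt{11}\right) = -4200900 + 20100 \sqrt{11}$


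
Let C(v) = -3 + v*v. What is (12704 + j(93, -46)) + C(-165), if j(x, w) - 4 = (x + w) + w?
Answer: 39931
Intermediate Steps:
C(v) = -3 + v²
j(x, w) = 4 + x + 2*w (j(x, w) = 4 + ((x + w) + w) = 4 + ((w + x) + w) = 4 + (x + 2*w) = 4 + x + 2*w)
(12704 + j(93, -46)) + C(-165) = (12704 + (4 + 93 + 2*(-46))) + (-3 + (-165)²) = (12704 + (4 + 93 - 92)) + (-3 + 27225) = (12704 + 5) + 27222 = 12709 + 27222 = 39931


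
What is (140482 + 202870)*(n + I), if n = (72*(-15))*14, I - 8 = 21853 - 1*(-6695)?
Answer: 4613277472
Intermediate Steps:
I = 28556 (I = 8 + (21853 - 1*(-6695)) = 8 + (21853 + 6695) = 8 + 28548 = 28556)
n = -15120 (n = -1080*14 = -15120)
(140482 + 202870)*(n + I) = (140482 + 202870)*(-15120 + 28556) = 343352*13436 = 4613277472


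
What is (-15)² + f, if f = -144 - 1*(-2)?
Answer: 83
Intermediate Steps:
f = -142 (f = -144 + 2 = -142)
(-15)² + f = (-15)² - 142 = 225 - 142 = 83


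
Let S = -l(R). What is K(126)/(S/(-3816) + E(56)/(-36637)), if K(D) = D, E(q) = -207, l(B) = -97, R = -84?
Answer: -17615655792/2763877 ≈ -6373.5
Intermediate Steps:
S = 97 (S = -1*(-97) = 97)
K(126)/(S/(-3816) + E(56)/(-36637)) = 126/(97/(-3816) - 207/(-36637)) = 126/(97*(-1/3816) - 207*(-1/36637)) = 126/(-97/3816 + 207/36637) = 126/(-2763877/139806792) = 126*(-139806792/2763877) = -17615655792/2763877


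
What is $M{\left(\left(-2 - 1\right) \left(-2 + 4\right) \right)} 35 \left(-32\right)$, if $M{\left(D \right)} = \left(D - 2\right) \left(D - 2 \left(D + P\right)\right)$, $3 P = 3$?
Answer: $35840$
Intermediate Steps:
$P = 1$ ($P = \frac{1}{3} \cdot 3 = 1$)
$M{\left(D \right)} = \left(-2 + D\right) \left(-2 - D\right)$ ($M{\left(D \right)} = \left(D - 2\right) \left(D - 2 \left(D + 1\right)\right) = \left(-2 + D\right) \left(D - 2 \left(1 + D\right)\right) = \left(-2 + D\right) \left(D - \left(2 + 2 D\right)\right) = \left(-2 + D\right) \left(-2 - D\right)$)
$M{\left(\left(-2 - 1\right) \left(-2 + 4\right) \right)} 35 \left(-32\right) = \left(4 - \left(\left(-2 - 1\right) \left(-2 + 4\right)\right)^{2}\right) 35 \left(-32\right) = \left(4 - \left(\left(-3\right) 2\right)^{2}\right) 35 \left(-32\right) = \left(4 - \left(-6\right)^{2}\right) 35 \left(-32\right) = \left(4 - 36\right) 35 \left(-32\right) = \left(-32\right) 35 \left(-32\right) = \left(-1120\right) \left(-32\right) = 35840$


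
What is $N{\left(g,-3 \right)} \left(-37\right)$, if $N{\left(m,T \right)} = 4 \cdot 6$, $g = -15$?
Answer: $-888$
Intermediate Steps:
$N{\left(m,T \right)} = 24$
$N{\left(g,-3 \right)} \left(-37\right) = 24 \left(-37\right) = -888$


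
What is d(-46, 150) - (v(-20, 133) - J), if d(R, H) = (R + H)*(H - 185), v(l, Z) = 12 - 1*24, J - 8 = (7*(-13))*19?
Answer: -5349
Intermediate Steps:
J = -1721 (J = 8 + (7*(-13))*19 = 8 - 91*19 = 8 - 1729 = -1721)
v(l, Z) = -12 (v(l, Z) = 12 - 24 = -12)
d(R, H) = (-185 + H)*(H + R) (d(R, H) = (H + R)*(-185 + H) = (-185 + H)*(H + R))
d(-46, 150) - (v(-20, 133) - J) = (150**2 - 185*150 - 185*(-46) + 150*(-46)) - (-12 - 1*(-1721)) = (22500 - 27750 + 8510 - 6900) - (-12 + 1721) = -3640 - 1*1709 = -3640 - 1709 = -5349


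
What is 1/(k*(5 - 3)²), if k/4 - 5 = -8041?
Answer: -1/128576 ≈ -7.7775e-6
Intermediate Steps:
k = -32144 (k = 20 + 4*(-8041) = 20 - 32164 = -32144)
1/(k*(5 - 3)²) = 1/(-32144*(5 - 3)²) = 1/(-32144*2²) = 1/(-32144*4) = 1/(-128576) = -1/128576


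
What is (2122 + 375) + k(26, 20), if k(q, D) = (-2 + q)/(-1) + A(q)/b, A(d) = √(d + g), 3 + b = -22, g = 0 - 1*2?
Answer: 2473 - 2*√6/25 ≈ 2472.8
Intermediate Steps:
g = -2 (g = 0 - 2 = -2)
b = -25 (b = -3 - 22 = -25)
A(d) = √(-2 + d) (A(d) = √(d - 2) = √(-2 + d))
k(q, D) = 2 - q - √(-2 + q)/25 (k(q, D) = (-2 + q)/(-1) + √(-2 + q)/(-25) = (-2 + q)*(-1) + √(-2 + q)*(-1/25) = (2 - q) - √(-2 + q)/25 = 2 - q - √(-2 + q)/25)
(2122 + 375) + k(26, 20) = (2122 + 375) + (2 - 1*26 - √(-2 + 26)/25) = 2497 + (2 - 26 - 2*√6/25) = 2497 + (-24 - 2*√6/25) = 2473 - 2*√6/25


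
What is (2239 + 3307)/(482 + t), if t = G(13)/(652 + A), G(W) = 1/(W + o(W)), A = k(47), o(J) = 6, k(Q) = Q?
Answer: 73656426/6401443 ≈ 11.506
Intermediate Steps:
A = 47
G(W) = 1/(6 + W) (G(W) = 1/(W + 6) = 1/(6 + W))
t = 1/13281 (t = 1/((6 + 13)*(652 + 47)) = 1/(19*699) = (1/19)*(1/699) = 1/13281 ≈ 7.5296e-5)
(2239 + 3307)/(482 + t) = (2239 + 3307)/(482 + 1/13281) = 5546/(6401443/13281) = 5546*(13281/6401443) = 73656426/6401443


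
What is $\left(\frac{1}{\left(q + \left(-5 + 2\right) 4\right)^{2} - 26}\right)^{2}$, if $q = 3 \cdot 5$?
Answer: $\frac{1}{289} \approx 0.0034602$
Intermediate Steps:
$q = 15$
$\left(\frac{1}{\left(q + \left(-5 + 2\right) 4\right)^{2} - 26}\right)^{2} = \left(\frac{1}{\left(15 + \left(-5 + 2\right) 4\right)^{2} - 26}\right)^{2} = \left(\frac{1}{\left(15 - 12\right)^{2} - 26}\right)^{2} = \left(\frac{1}{3^{2} - 26}\right)^{2} = \left(\frac{1}{9 - 26}\right)^{2} = \left(\frac{1}{-17}\right)^{2} = \left(- \frac{1}{17}\right)^{2} = \frac{1}{289}$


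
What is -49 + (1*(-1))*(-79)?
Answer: 30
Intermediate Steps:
-49 + (1*(-1))*(-79) = -49 - 1*(-79) = -49 + 79 = 30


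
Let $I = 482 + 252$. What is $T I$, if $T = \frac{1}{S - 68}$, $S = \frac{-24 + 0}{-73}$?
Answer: $- \frac{26791}{2470} \approx -10.847$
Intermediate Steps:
$I = 734$
$S = \frac{24}{73}$ ($S = \left(-24\right) \left(- \frac{1}{73}\right) = \frac{24}{73} \approx 0.32877$)
$T = - \frac{73}{4940}$ ($T = \frac{1}{\frac{24}{73} - 68} = \frac{1}{- \frac{4940}{73}} = - \frac{73}{4940} \approx -0.014777$)
$T I = \left(- \frac{73}{4940}\right) 734 = - \frac{26791}{2470}$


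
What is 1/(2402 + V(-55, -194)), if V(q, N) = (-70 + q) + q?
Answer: 1/2222 ≈ 0.00045004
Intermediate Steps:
V(q, N) = -70 + 2*q
1/(2402 + V(-55, -194)) = 1/(2402 + (-70 + 2*(-55))) = 1/(2402 + (-70 - 110)) = 1/(2402 - 180) = 1/2222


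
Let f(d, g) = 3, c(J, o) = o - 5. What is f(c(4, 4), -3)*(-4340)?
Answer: -13020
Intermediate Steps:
c(J, o) = -5 + o
f(c(4, 4), -3)*(-4340) = 3*(-4340) = -13020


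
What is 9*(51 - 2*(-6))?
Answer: 567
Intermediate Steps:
9*(51 - 2*(-6)) = 9*(51 + 12) = 9*63 = 567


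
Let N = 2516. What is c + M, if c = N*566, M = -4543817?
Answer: -3119761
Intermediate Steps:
c = 1424056 (c = 2516*566 = 1424056)
c + M = 1424056 - 4543817 = -3119761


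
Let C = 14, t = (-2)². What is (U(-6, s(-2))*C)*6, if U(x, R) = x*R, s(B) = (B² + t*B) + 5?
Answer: -504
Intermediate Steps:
t = 4
s(B) = 5 + B² + 4*B (s(B) = (B² + 4*B) + 5 = 5 + B² + 4*B)
U(x, R) = R*x
(U(-6, s(-2))*C)*6 = (((5 + (-2)² + 4*(-2))*(-6))*14)*6 = (((5 + 4 - 8)*(-6))*14)*6 = ((1*(-6))*14)*6 = -6*14*6 = -84*6 = -504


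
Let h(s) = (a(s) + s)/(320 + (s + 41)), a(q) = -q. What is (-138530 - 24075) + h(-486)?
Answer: -162605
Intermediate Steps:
h(s) = 0 (h(s) = (-s + s)/(320 + (s + 41)) = 0/(320 + (41 + s)) = 0/(361 + s) = 0)
(-138530 - 24075) + h(-486) = (-138530 - 24075) + 0 = -162605 + 0 = -162605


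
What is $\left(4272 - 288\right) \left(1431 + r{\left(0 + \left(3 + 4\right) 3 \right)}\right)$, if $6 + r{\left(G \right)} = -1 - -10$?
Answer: $5713056$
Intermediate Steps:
$r{\left(G \right)} = 3$ ($r{\left(G \right)} = -6 - -9 = -6 + \left(-1 + 10\right) = -6 + 9 = 3$)
$\left(4272 - 288\right) \left(1431 + r{\left(0 + \left(3 + 4\right) 3 \right)}\right) = \left(4272 - 288\right) \left(1431 + 3\right) = 3984 \cdot 1434 = 5713056$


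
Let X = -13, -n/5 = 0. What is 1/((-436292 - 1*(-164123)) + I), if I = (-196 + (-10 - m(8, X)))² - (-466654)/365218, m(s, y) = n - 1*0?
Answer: -182609/41951080070 ≈ -4.3529e-6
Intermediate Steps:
n = 0 (n = -5*0 = 0)
m(s, y) = 0 (m(s, y) = 0 - 1*0 = 0 + 0 = 0)
I = 7749428851/182609 (I = (-196 + (-10 - 1*0))² - (-466654)/365218 = (-196 + (-10 + 0))² - (-466654)/365218 = (-196 - 10)² - 1*(-233327/182609) = (-206)² + 233327/182609 = 42436 + 233327/182609 = 7749428851/182609 ≈ 42437.)
1/((-436292 - 1*(-164123)) + I) = 1/((-436292 - 1*(-164123)) + 7749428851/182609) = 1/((-436292 + 164123) + 7749428851/182609) = 1/(-272169 + 7749428851/182609) = 1/(-41951080070/182609) = -182609/41951080070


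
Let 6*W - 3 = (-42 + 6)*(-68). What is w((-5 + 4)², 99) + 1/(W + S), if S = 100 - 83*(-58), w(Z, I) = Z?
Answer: 10647/10645 ≈ 1.0002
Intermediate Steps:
S = 4914 (S = 100 + 4814 = 4914)
W = 817/2 (W = ½ + ((-42 + 6)*(-68))/6 = ½ + (-36*(-68))/6 = ½ + (⅙)*2448 = ½ + 408 = 817/2 ≈ 408.50)
w((-5 + 4)², 99) + 1/(W + S) = (-5 + 4)² + 1/(817/2 + 4914) = (-1)² + 1/(10645/2) = 1 + 2/10645 = 10647/10645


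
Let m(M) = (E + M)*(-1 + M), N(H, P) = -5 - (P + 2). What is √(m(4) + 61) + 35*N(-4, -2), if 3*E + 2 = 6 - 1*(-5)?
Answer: -175 + √82 ≈ -165.94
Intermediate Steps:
N(H, P) = -7 - P (N(H, P) = -5 - (2 + P) = -5 + (-2 - P) = -7 - P)
E = 3 (E = -⅔ + (6 - 1*(-5))/3 = -⅔ + (6 + 5)/3 = -⅔ + (⅓)*11 = -⅔ + 11/3 = 3)
m(M) = (-1 + M)*(3 + M) (m(M) = (3 + M)*(-1 + M) = (-1 + M)*(3 + M))
√(m(4) + 61) + 35*N(-4, -2) = √((-3 + 4² + 2*4) + 61) + 35*(-7 - 1*(-2)) = √((-3 + 16 + 8) + 61) + 35*(-7 + 2) = √(21 + 61) + 35*(-5) = √82 - 175 = -175 + √82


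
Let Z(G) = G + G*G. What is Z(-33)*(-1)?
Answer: -1056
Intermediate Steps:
Z(G) = G + G²
Z(-33)*(-1) = -33*(1 - 33)*(-1) = -33*(-32)*(-1) = 1056*(-1) = -1056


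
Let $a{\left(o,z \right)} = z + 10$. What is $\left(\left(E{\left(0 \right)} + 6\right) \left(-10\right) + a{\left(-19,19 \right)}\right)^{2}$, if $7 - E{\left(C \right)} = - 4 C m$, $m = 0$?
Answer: $10201$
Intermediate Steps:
$a{\left(o,z \right)} = 10 + z$
$E{\left(C \right)} = 7$ ($E{\left(C \right)} = 7 - - 4 C 0 = 7 - 0 = 7 + 0 = 7$)
$\left(\left(E{\left(0 \right)} + 6\right) \left(-10\right) + a{\left(-19,19 \right)}\right)^{2} = \left(\left(7 + 6\right) \left(-10\right) + \left(10 + 19\right)\right)^{2} = \left(13 \left(-10\right) + 29\right)^{2} = \left(-130 + 29\right)^{2} = \left(-101\right)^{2} = 10201$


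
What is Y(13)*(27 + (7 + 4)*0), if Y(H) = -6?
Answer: -162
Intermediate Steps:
Y(13)*(27 + (7 + 4)*0) = -6*(27 + (7 + 4)*0) = -6*(27 + 11*0) = -6*(27 + 0) = -6*27 = -162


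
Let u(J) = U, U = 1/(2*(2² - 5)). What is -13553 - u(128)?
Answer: -27105/2 ≈ -13553.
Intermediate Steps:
U = -½ (U = 1/(2*(4 - 5)) = 1/(2*(-1)) = 1/(-2) = -½ ≈ -0.50000)
u(J) = -½
-13553 - u(128) = -13553 - 1*(-½) = -13553 + ½ = -27105/2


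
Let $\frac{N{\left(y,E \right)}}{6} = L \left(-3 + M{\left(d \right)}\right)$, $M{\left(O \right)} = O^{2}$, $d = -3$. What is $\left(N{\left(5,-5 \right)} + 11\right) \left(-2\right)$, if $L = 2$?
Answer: $-166$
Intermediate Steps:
$N{\left(y,E \right)} = 72$ ($N{\left(y,E \right)} = 6 \cdot 2 \left(-3 + \left(-3\right)^{2}\right) = 6 \cdot 2 \left(-3 + 9\right) = 6 \cdot 2 \cdot 6 = 6 \cdot 12 = 72$)
$\left(N{\left(5,-5 \right)} + 11\right) \left(-2\right) = \left(72 + 11\right) \left(-2\right) = 83 \left(-2\right) = -166$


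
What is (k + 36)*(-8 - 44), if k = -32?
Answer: -208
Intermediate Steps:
(k + 36)*(-8 - 44) = (-32 + 36)*(-8 - 44) = 4*(-52) = -208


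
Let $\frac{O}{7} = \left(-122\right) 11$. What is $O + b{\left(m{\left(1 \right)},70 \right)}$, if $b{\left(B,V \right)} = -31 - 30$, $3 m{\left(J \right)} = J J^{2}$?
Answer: $-9455$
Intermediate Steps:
$m{\left(J \right)} = \frac{J^{3}}{3}$ ($m{\left(J \right)} = \frac{J J^{2}}{3} = \frac{J^{3}}{3}$)
$b{\left(B,V \right)} = -61$
$O = -9394$ ($O = 7 \left(\left(-122\right) 11\right) = 7 \left(-1342\right) = -9394$)
$O + b{\left(m{\left(1 \right)},70 \right)} = -9394 - 61 = -9455$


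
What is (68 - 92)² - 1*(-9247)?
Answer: 9823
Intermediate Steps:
(68 - 92)² - 1*(-9247) = (-24)² + 9247 = 576 + 9247 = 9823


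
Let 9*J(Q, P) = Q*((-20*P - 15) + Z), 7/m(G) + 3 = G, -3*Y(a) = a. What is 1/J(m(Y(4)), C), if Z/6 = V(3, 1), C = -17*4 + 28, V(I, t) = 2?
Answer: -39/5579 ≈ -0.0069905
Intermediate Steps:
Y(a) = -a/3
m(G) = 7/(-3 + G)
C = -40 (C = -68 + 28 = -40)
Z = 12 (Z = 6*2 = 12)
J(Q, P) = Q*(-3 - 20*P)/9 (J(Q, P) = (Q*((-20*P - 15) + 12))/9 = (Q*((-15 - 20*P) + 12))/9 = (Q*(-3 - 20*P))/9 = Q*(-3 - 20*P)/9)
1/J(m(Y(4)), C) = 1/(-7/(-3 - ⅓*4)*(3 + 20*(-40))/9) = 1/(-7/(-3 - 4/3)*(3 - 800)/9) = 1/(-⅑*7/(-13/3)*(-797)) = 1/(-⅑*7*(-3/13)*(-797)) = 1/(-⅑*(-21/13)*(-797)) = 1/(-5579/39) = -39/5579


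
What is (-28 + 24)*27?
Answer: -108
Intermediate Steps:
(-28 + 24)*27 = -4*27 = -108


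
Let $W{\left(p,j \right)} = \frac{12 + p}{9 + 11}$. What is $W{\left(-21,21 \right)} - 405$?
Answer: $- \frac{8109}{20} \approx -405.45$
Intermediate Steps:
$W{\left(p,j \right)} = \frac{3}{5} + \frac{p}{20}$ ($W{\left(p,j \right)} = \frac{12 + p}{20} = \left(12 + p\right) \frac{1}{20} = \frac{3}{5} + \frac{p}{20}$)
$W{\left(-21,21 \right)} - 405 = \left(\frac{3}{5} + \frac{1}{20} \left(-21\right)\right) - 405 = \left(\frac{3}{5} - \frac{21}{20}\right) - 405 = - \frac{9}{20} - 405 = - \frac{8109}{20}$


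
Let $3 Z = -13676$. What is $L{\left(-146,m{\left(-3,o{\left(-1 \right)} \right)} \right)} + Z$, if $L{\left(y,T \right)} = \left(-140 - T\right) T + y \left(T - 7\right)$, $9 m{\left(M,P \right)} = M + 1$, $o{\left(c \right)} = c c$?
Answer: $- \frac{281326}{81} \approx -3473.2$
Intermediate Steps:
$o{\left(c \right)} = c^{2}$
$Z = - \frac{13676}{3}$ ($Z = \frac{1}{3} \left(-13676\right) = - \frac{13676}{3} \approx -4558.7$)
$m{\left(M,P \right)} = \frac{1}{9} + \frac{M}{9}$ ($m{\left(M,P \right)} = \frac{M + 1}{9} = \frac{1 + M}{9} = \frac{1}{9} + \frac{M}{9}$)
$L{\left(y,T \right)} = T \left(-140 - T\right) + y \left(-7 + T\right)$
$L{\left(-146,m{\left(-3,o{\left(-1 \right)} \right)} \right)} + Z = \left(- \left(\frac{1}{9} + \frac{1}{9} \left(-3\right)\right)^{2} - 140 \left(\frac{1}{9} + \frac{1}{9} \left(-3\right)\right) - -1022 + \left(\frac{1}{9} + \frac{1}{9} \left(-3\right)\right) \left(-146\right)\right) - \frac{13676}{3} = \left(- \left(\frac{1}{9} - \frac{1}{3}\right)^{2} - 140 \left(\frac{1}{9} - \frac{1}{3}\right) + 1022 + \left(\frac{1}{9} - \frac{1}{3}\right) \left(-146\right)\right) - \frac{13676}{3} = \left(- \left(- \frac{2}{9}\right)^{2} - - \frac{280}{9} + 1022 - - \frac{292}{9}\right) - \frac{13676}{3} = \left(\left(-1\right) \frac{4}{81} + \frac{280}{9} + 1022 + \frac{292}{9}\right) - \frac{13676}{3} = \left(- \frac{4}{81} + \frac{280}{9} + 1022 + \frac{292}{9}\right) - \frac{13676}{3} = \frac{87926}{81} - \frac{13676}{3} = - \frac{281326}{81}$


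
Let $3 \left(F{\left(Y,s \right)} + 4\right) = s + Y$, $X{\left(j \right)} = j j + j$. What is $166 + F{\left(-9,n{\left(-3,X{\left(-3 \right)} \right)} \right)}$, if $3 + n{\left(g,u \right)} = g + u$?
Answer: $159$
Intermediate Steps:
$X{\left(j \right)} = j + j^{2}$ ($X{\left(j \right)} = j^{2} + j = j + j^{2}$)
$n{\left(g,u \right)} = -3 + g + u$ ($n{\left(g,u \right)} = -3 + \left(g + u\right) = -3 + g + u$)
$F{\left(Y,s \right)} = -4 + \frac{Y}{3} + \frac{s}{3}$ ($F{\left(Y,s \right)} = -4 + \frac{s + Y}{3} = -4 + \frac{Y + s}{3} = -4 + \left(\frac{Y}{3} + \frac{s}{3}\right) = -4 + \frac{Y}{3} + \frac{s}{3}$)
$166 + F{\left(-9,n{\left(-3,X{\left(-3 \right)} \right)} \right)} = 166 + \left(-4 + \frac{1}{3} \left(-9\right) + \frac{-3 - 3 - 3 \left(1 - 3\right)}{3}\right) = 166 - \left(7 - \frac{-3 - 3 - -6}{3}\right) = 166 - \left(7 - \frac{-3 - 3 + 6}{3}\right) = 166 - 7 = 159$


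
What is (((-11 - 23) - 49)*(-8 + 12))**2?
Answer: 110224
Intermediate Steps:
(((-11 - 23) - 49)*(-8 + 12))**2 = ((-34 - 49)*4)**2 = (-83*4)**2 = (-332)**2 = 110224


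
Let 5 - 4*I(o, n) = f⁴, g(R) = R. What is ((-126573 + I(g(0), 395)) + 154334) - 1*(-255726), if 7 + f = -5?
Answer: 1113217/4 ≈ 2.7830e+5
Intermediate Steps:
f = -12 (f = -7 - 5 = -12)
I(o, n) = -20731/4 (I(o, n) = 5/4 - ¼*(-12)⁴ = 5/4 - ¼*20736 = 5/4 - 5184 = -20731/4)
((-126573 + I(g(0), 395)) + 154334) - 1*(-255726) = ((-126573 - 20731/4) + 154334) - 1*(-255726) = (-527023/4 + 154334) + 255726 = 90313/4 + 255726 = 1113217/4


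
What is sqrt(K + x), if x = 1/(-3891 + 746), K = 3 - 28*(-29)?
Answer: sqrt(8061182230)/3145 ≈ 28.548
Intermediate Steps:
K = 815 (K = 3 + 812 = 815)
x = -1/3145 (x = 1/(-3145) = -1/3145 ≈ -0.00031797)
sqrt(K + x) = sqrt(815 - 1/3145) = sqrt(2563174/3145) = sqrt(8061182230)/3145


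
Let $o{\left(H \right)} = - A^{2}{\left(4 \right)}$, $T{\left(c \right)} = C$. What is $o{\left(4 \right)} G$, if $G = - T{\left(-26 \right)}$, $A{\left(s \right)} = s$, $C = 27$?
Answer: $432$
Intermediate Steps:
$T{\left(c \right)} = 27$
$o{\left(H \right)} = -16$ ($o{\left(H \right)} = - 4^{2} = \left(-1\right) 16 = -16$)
$G = -27$ ($G = \left(-1\right) 27 = -27$)
$o{\left(4 \right)} G = \left(-16\right) \left(-27\right) = 432$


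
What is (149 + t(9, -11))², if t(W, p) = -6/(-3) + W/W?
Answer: 23104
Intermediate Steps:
t(W, p) = 3 (t(W, p) = -6*(-⅓) + 1 = 2 + 1 = 3)
(149 + t(9, -11))² = (149 + 3)² = 152² = 23104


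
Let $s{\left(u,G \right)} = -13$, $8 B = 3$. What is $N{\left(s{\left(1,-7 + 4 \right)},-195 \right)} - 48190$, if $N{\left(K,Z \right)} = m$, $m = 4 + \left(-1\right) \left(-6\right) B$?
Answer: $- \frac{192735}{4} \approx -48184.0$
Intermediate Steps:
$B = \frac{3}{8}$ ($B = \frac{1}{8} \cdot 3 = \frac{3}{8} \approx 0.375$)
$m = \frac{25}{4}$ ($m = 4 + \left(-1\right) \left(-6\right) \frac{3}{8} = 4 + 6 \cdot \frac{3}{8} = 4 + \frac{9}{4} = \frac{25}{4} \approx 6.25$)
$N{\left(K,Z \right)} = \frac{25}{4}$
$N{\left(s{\left(1,-7 + 4 \right)},-195 \right)} - 48190 = \frac{25}{4} - 48190 = - \frac{192735}{4}$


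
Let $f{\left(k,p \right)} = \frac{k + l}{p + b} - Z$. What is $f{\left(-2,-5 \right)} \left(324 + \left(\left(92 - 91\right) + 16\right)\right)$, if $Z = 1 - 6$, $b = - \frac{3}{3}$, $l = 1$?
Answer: $\frac{10571}{6} \approx 1761.8$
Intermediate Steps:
$b = -1$ ($b = \left(-3\right) \frac{1}{3} = -1$)
$Z = -5$ ($Z = 1 - 6 = -5$)
$f{\left(k,p \right)} = 5 + \frac{1 + k}{-1 + p}$ ($f{\left(k,p \right)} = \frac{k + 1}{p - 1} - -5 = \frac{1 + k}{-1 + p} + 5 = 5 + \frac{1 + k}{-1 + p}$)
$f{\left(-2,-5 \right)} \left(324 + \left(\left(92 - 91\right) + 16\right)\right) = \frac{-4 - 2 + 5 \left(-5\right)}{-1 - 5} \left(324 + \left(\left(92 - 91\right) + 16\right)\right) = \frac{-4 - 2 - 25}{-6} \left(324 + \left(1 + 16\right)\right) = \left(- \frac{1}{6}\right) \left(-31\right) \left(324 + 17\right) = \frac{31}{6} \cdot 341 = \frac{10571}{6}$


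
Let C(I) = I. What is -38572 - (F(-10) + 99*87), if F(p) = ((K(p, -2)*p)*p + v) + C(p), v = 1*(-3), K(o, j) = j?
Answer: -46972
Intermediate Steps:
v = -3
F(p) = -3 + p - 2*p² (F(p) = ((-2*p)*p - 3) + p = (-2*p² - 3) + p = (-3 - 2*p²) + p = -3 + p - 2*p²)
-38572 - (F(-10) + 99*87) = -38572 - ((-3 - 10 - 2*(-10)²) + 99*87) = -38572 - ((-3 - 10 - 2*100) + 8613) = -38572 - ((-3 - 10 - 200) + 8613) = -38572 - (-213 + 8613) = -38572 - 1*8400 = -38572 - 8400 = -46972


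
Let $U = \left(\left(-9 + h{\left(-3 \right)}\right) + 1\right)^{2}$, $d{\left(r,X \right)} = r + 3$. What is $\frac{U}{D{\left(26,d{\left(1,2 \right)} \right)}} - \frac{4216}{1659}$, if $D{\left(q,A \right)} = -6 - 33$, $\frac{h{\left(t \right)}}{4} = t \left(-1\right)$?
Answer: $- \frac{63656}{21567} \approx -2.9515$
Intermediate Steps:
$h{\left(t \right)} = - 4 t$ ($h{\left(t \right)} = 4 t \left(-1\right) = 4 \left(- t\right) = - 4 t$)
$d{\left(r,X \right)} = 3 + r$
$D{\left(q,A \right)} = -39$
$U = 16$ ($U = \left(\left(-9 - -12\right) + 1\right)^{2} = \left(\left(-9 + 12\right) + 1\right)^{2} = \left(3 + 1\right)^{2} = 4^{2} = 16$)
$\frac{U}{D{\left(26,d{\left(1,2 \right)} \right)}} - \frac{4216}{1659} = \frac{16}{-39} - \frac{4216}{1659} = 16 \left(- \frac{1}{39}\right) - \frac{4216}{1659} = - \frac{16}{39} - \frac{4216}{1659} = - \frac{63656}{21567}$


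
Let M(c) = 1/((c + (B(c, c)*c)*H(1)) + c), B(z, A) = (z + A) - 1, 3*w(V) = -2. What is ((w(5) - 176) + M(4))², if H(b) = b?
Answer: 40436881/1296 ≈ 31201.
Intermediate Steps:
w(V) = -⅔ (w(V) = (⅓)*(-2) = -⅔)
B(z, A) = -1 + A + z (B(z, A) = (A + z) - 1 = -1 + A + z)
M(c) = 1/(2*c + c*(-1 + 2*c)) (M(c) = 1/((c + ((-1 + c + c)*c)*1) + c) = 1/((c + ((-1 + 2*c)*c)*1) + c) = 1/((c + (c*(-1 + 2*c))*1) + c) = 1/((c + c*(-1 + 2*c)) + c) = 1/(2*c + c*(-1 + 2*c)))
((w(5) - 176) + M(4))² = ((-⅔ - 176) + 1/(4*(1 + 2*4)))² = (-530/3 + 1/(4*(1 + 8)))² = (-530/3 + (¼)/9)² = (-530/3 + (¼)*(⅑))² = (-530/3 + 1/36)² = (-6359/36)² = 40436881/1296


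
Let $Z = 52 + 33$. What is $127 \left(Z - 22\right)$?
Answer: $8001$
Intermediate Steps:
$Z = 85$
$127 \left(Z - 22\right) = 127 \left(85 - 22\right) = 127 \cdot 63 = 8001$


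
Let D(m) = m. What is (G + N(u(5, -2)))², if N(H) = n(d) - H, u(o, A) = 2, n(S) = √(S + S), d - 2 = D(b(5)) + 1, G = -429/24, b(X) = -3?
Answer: 25281/64 ≈ 395.02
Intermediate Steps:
G = -143/8 (G = -429*1/24 = -143/8 ≈ -17.875)
d = 0 (d = 2 + (-3 + 1) = 2 - 2 = 0)
n(S) = √2*√S (n(S) = √(2*S) = √2*√S)
N(H) = -H (N(H) = √2*√0 - H = √2*0 - H = 0 - H = -H)
(G + N(u(5, -2)))² = (-143/8 - 1*2)² = (-143/8 - 2)² = (-159/8)² = 25281/64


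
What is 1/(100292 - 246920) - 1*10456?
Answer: -1533142369/146628 ≈ -10456.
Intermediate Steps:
1/(100292 - 246920) - 1*10456 = 1/(-146628) - 10456 = -1/146628 - 10456 = -1533142369/146628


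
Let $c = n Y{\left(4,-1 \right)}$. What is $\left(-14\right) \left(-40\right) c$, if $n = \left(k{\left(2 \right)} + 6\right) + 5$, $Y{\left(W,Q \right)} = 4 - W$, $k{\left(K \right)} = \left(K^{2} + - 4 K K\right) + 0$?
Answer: $0$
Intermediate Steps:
$k{\left(K \right)} = - 3 K^{2}$ ($k{\left(K \right)} = \left(K^{2} - 4 K^{2}\right) + 0 = - 3 K^{2} + 0 = - 3 K^{2}$)
$n = -1$ ($n = \left(- 3 \cdot 2^{2} + 6\right) + 5 = \left(\left(-3\right) 4 + 6\right) + 5 = \left(-12 + 6\right) + 5 = -6 + 5 = -1$)
$c = 0$ ($c = - (4 - 4) = \left(-1\right) 0 = 0$)
$\left(-14\right) \left(-40\right) c = \left(-14\right) \left(-40\right) 0 = 560 \cdot 0 = 0$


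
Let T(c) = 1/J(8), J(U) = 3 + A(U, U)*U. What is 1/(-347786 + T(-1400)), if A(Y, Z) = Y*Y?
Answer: -515/179109789 ≈ -2.8753e-6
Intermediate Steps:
A(Y, Z) = Y**2
J(U) = 3 + U**3 (J(U) = 3 + U**2*U = 3 + U**3)
T(c) = 1/515 (T(c) = 1/(3 + 8**3) = 1/(3 + 512) = 1/515)
1/(-347786 + T(-1400)) = 1/(-347786 + 1/515) = 1/(-179109789/515) = -515/179109789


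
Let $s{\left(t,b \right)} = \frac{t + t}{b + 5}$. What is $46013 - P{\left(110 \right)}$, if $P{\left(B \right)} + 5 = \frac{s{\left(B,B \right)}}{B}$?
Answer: $\frac{5292068}{115} \approx 46018.0$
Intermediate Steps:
$s{\left(t,b \right)} = \frac{2 t}{5 + b}$
$P{\left(B \right)} = -5 + \frac{2}{5 + B}$ ($P{\left(B \right)} = -5 + \frac{2 B \frac{1}{5 + B}}{B} = -5 + \frac{2}{5 + B}$)
$46013 - P{\left(110 \right)} = 46013 - \frac{-23 - 550}{5 + 110} = 46013 - \frac{-23 - 550}{115} = 46013 - \frac{1}{115} \left(-573\right) = 46013 - - \frac{573}{115} = 46013 + \frac{573}{115} = \frac{5292068}{115}$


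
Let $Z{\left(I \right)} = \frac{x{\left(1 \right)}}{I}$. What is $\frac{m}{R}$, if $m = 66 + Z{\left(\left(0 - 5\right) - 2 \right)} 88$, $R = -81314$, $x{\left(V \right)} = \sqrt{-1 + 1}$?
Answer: $- \frac{33}{40657} \approx -0.00081167$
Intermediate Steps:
$x{\left(V \right)} = 0$ ($x{\left(V \right)} = \sqrt{0} = 0$)
$Z{\left(I \right)} = 0$ ($Z{\left(I \right)} = \frac{0}{I} = 0$)
$m = 66$ ($m = 66 + 0 \cdot 88 = 66 + 0 = 66$)
$\frac{m}{R} = \frac{66}{-81314} = 66 \left(- \frac{1}{81314}\right) = - \frac{33}{40657}$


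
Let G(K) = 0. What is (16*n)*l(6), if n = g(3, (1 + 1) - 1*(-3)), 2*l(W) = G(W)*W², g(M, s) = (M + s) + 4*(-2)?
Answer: 0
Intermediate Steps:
g(M, s) = -8 + M + s (g(M, s) = (M + s) - 8 = -8 + M + s)
l(W) = 0 (l(W) = (0*W²)/2 = (½)*0 = 0)
n = 0 (n = -8 + 3 + ((1 + 1) - 1*(-3)) = -8 + 3 + (2 + 3) = -8 + 3 + 5 = 0)
(16*n)*l(6) = (16*0)*0 = 0*0 = 0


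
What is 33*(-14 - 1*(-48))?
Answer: 1122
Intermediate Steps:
33*(-14 - 1*(-48)) = 33*(-14 + 48) = 33*34 = 1122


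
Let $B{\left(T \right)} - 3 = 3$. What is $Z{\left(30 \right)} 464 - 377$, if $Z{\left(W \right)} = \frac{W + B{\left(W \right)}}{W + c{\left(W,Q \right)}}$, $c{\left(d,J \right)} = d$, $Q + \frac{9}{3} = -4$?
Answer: $- \frac{493}{5} \approx -98.6$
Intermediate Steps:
$Q = -7$ ($Q = -3 - 4 = -7$)
$B{\left(T \right)} = 6$ ($B{\left(T \right)} = 3 + 3 = 6$)
$Z{\left(W \right)} = \frac{6 + W}{2 W}$ ($Z{\left(W \right)} = \frac{W + 6}{W + W} = \frac{6 + W}{2 W}$)
$Z{\left(30 \right)} 464 - 377 = \frac{6 + 30}{2 \cdot 30} \cdot 464 - 377 = \frac{1}{2} \cdot \frac{1}{30} \cdot 36 \cdot 464 - 377 = \frac{3}{5} \cdot 464 - 377 = \frac{1392}{5} - 377 = - \frac{493}{5}$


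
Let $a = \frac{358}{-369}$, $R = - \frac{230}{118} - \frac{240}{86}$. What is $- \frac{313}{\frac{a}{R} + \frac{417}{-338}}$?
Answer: $\frac{36110137050}{118718129} \approx 304.17$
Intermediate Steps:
$R = - \frac{12025}{2537}$ ($R = \left(-230\right) \frac{1}{118} - \frac{120}{43} = - \frac{115}{59} - \frac{120}{43} = - \frac{12025}{2537} \approx -4.7399$)
$a = - \frac{358}{369}$ ($a = 358 \left(- \frac{1}{369}\right) = - \frac{358}{369} \approx -0.97019$)
$- \frac{313}{\frac{a}{R} + \frac{417}{-338}} = - \frac{313}{- \frac{358}{369 \left(- \frac{12025}{2537}\right)} + \frac{417}{-338}} = - \frac{313}{\left(- \frac{358}{369}\right) \left(- \frac{2537}{12025}\right) + 417 \left(- \frac{1}{338}\right)} = - \frac{313}{\frac{908246}{4437225} - \frac{417}{338}} = - \frac{313}{- \frac{118718129}{115367850}} = \left(-313\right) \left(- \frac{115367850}{118718129}\right) = \frac{36110137050}{118718129}$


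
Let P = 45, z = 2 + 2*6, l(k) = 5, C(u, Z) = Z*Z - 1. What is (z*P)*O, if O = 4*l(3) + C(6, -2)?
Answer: 14490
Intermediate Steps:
C(u, Z) = -1 + Z**2 (C(u, Z) = Z**2 - 1 = -1 + Z**2)
z = 14 (z = 2 + 12 = 14)
O = 23 (O = 4*5 + (-1 + (-2)**2) = 20 + (-1 + 4) = 20 + 3 = 23)
(z*P)*O = (14*45)*23 = 630*23 = 14490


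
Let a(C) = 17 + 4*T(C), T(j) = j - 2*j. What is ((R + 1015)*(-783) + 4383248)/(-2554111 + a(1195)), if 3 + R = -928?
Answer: -2158738/1279437 ≈ -1.6873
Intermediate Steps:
R = -931 (R = -3 - 928 = -931)
T(j) = -j
a(C) = 17 - 4*C (a(C) = 17 + 4*(-C) = 17 - 4*C)
((R + 1015)*(-783) + 4383248)/(-2554111 + a(1195)) = ((-931 + 1015)*(-783) + 4383248)/(-2554111 + (17 - 4*1195)) = (84*(-783) + 4383248)/(-2554111 + (17 - 4780)) = (-65772 + 4383248)/(-2554111 - 4763) = 4317476/(-2558874) = 4317476*(-1/2558874) = -2158738/1279437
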